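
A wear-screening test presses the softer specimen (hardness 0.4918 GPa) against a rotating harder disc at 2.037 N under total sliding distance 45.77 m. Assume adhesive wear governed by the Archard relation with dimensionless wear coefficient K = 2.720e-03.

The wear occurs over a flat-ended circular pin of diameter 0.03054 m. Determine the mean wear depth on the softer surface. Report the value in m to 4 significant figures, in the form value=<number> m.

All working math carries full float precision, and intermediate values are printed rounded, and rounded just once, at 4 significant digits.
Hardness H = 0.4918 GPa = 4.918e+08 Pa.
Contact area A = π·d²/4 = π·(0.03054 m)²/4 = 7.325e-04 m².
Expressed in SI base units: W = 2.037 N, H = 4.918e+08 Pa, K = 2.720e-03.
Volume removed: V = K·W·L/H = 2.720e-03 · 2.037 · 45.77 / 4.918e+08 = 5.156e-10 m³.
Depth h = V/A = 5.156e-10 / 7.325e-04 = 7.039e-07 m.

value=7.039e-07 m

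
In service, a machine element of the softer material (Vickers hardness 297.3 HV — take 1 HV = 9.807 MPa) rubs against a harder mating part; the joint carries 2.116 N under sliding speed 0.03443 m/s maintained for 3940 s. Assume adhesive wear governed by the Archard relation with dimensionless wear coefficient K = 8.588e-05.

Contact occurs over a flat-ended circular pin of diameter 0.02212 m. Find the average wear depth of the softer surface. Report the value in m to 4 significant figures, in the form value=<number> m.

All arithmetic runs at full float precision — the intermediates are shown rounded, and rounded once at the end to four significant figures.
Convert: Distance L = v·t = 0.03443 m/s × 3940 s = 135.7 m.
Convert: Hardness H = 297.3 HV × 9.807 MPa/HV = 2916 MPa = 2.916e+09 Pa.
Convert: Contact area A = π·d²/4 = π·(0.02212 m)²/4 = 3.843e-04 m².
Working in SI base units: W = 2.116 N, H = 2.916e+09 Pa, K = 8.588e-05.
Archard volume V = K·W·L/H = 8.588e-05 · 2.116 · 135.7 / 2.916e+09 = 8.455e-12 m³.
Average depth h = V/A = 8.455e-12 / 3.843e-04 = 2.200e-08 m.

value=2.200e-08 m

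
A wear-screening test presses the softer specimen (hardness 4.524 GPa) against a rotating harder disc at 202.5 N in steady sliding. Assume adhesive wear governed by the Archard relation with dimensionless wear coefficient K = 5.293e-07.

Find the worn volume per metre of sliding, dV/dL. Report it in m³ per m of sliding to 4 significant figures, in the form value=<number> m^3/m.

Intermediates are printed rounded, and every step holds exact precision. Rounded once at the end to four significant digits.
Convert: Hardness H = 4.524 GPa = 4.524e+09 Pa.
Collected in SI base units: W = 202.5 N, H = 4.524e+09 Pa, K = 5.293e-07.
Sliding wear rate dV/dL = K·W/H (no L dependence): 5.293e-07 · 202.5 / 4.524e+09 = 2.369e-14 m³/m.

value=2.369e-14 m^3/m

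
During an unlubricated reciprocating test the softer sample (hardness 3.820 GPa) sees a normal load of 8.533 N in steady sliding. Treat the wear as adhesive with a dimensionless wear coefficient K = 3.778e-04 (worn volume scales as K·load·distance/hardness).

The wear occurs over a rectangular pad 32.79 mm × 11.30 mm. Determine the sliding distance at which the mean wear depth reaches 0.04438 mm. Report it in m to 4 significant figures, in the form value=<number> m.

value=1.949e+04 m

The intermediates appear rounded — each operation maintains exact precision, and one final rounding to four significant digits.
Hardness H = 3.820 GPa = 3.820e+09 Pa.
Pad sides 32.79 mm × 11.30 mm = 0.03279 m × 0.01130 m. Contact area A = 0.03279 m × 0.01130 m = 3.705e-04 m².
Depth limit h_lim = 0.04438 mm = 4.438e-05 m.
In SI base units: W = 8.533 N, H = 3.820e+09 Pa, K = 3.778e-04.
Volume at the limit: V_lim = h_lim·A = 4.438e-05 · 3.705e-04 = 1.644e-08 m³.
Inverting, life L = V_lim·H/(K·W) = 1.644e-08 · 3.820e+09 / (3.778e-04 · 8.533) = 1.949e+04 m.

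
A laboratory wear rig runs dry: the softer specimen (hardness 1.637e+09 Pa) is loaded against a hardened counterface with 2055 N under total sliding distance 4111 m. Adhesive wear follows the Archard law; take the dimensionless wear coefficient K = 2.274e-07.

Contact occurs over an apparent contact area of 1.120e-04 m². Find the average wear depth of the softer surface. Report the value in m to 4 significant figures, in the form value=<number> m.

Intermediates are printed rounded. All arithmetic holds exact precision — one last rounding: 4 significant figures.
Collected in SI base units: W = 2055 N, H = 1.637e+09 Pa, K = 2.274e-07.
The Archard volume V = K·W·L/H = 2.274e-07 · 2055 · 4111 / 1.637e+09 = 1.174e-09 m³.
Depth h = V/A = 1.174e-09 / 1.120e-04 = 1.048e-05 m.

value=1.048e-05 m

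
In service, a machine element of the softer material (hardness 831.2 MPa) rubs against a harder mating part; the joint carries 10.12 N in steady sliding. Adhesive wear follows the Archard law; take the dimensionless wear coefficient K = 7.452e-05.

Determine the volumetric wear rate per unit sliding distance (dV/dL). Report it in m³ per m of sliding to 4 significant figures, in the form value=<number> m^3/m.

value=9.073e-13 m^3/m

All working math runs at full precision, and intermediate values appear rounded. Rounded once at the end: 4 significant figures.
Hardness H = 831.2 MPa = 8.312e+08 Pa.
In SI base units: W = 10.12 N, H = 8.312e+08 Pa, K = 7.452e-05.
Sliding wear rate dV/dL = K·W/H, so: 7.452e-05 · 10.12 / 8.312e+08 = 9.073e-13 m³/m.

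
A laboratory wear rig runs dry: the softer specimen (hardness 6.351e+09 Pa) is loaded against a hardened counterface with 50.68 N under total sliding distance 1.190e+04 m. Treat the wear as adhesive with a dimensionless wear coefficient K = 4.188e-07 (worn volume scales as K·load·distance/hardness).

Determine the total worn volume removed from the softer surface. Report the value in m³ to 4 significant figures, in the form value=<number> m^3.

Intermediate values are printed rounded — the algebra holds exact precision, and a single final rounding: four significant figures.
Collected in SI base units: W = 50.68 N, H = 6.351e+09 Pa, K = 4.188e-07.
Wear volume V = K·W·L/H = 4.188e-07 · 50.68 · 1.190e+04 / 6.351e+09 = 3.977e-11 m³.

value=3.977e-11 m^3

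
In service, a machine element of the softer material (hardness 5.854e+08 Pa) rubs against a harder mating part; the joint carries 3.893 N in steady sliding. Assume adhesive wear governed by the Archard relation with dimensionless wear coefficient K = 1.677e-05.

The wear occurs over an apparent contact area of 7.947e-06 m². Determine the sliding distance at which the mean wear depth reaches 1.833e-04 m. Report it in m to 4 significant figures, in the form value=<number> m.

The intermediates are displayed rounded; the computation carries full precision — rounded just once, at four significant figures.
Restated in SI base units: W = 3.893 N, H = 5.854e+08 Pa, K = 1.677e-05.
Volume at the limit: V_lim = h_lim·A = 1.833e-04 · 7.947e-06 = 1.457e-09 m³.
Inverting, life L = V_lim·H/(K·W) = 1.457e-09 · 5.854e+08 / (1.677e-05 · 3.893) = 1.306e+04 m.

value=1.306e+04 m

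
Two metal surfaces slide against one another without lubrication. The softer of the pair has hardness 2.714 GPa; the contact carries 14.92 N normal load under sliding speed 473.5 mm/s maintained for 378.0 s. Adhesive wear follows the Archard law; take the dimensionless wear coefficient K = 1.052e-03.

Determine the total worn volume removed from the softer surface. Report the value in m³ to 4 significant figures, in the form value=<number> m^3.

value=1.035e-09 m^3

Intermediate values appear rounded. Every step keeps exact precision — one final rounding: four significant digits.
Convert: Sliding speed v = 473.5 mm/s = 0.4735 m/s. Total distance L = v·t = 0.4735 m/s × 378.0 s = 179.0 m.
Convert: Hardness H = 2.714 GPa = 2.714e+09 Pa.
In SI base units: W = 14.92 N, H = 2.714e+09 Pa, K = 1.052e-03.
Archard relation: V = K·W·L/H = 1.052e-03 · 14.92 · 179.0 / 2.714e+09 = 1.035e-09 m³.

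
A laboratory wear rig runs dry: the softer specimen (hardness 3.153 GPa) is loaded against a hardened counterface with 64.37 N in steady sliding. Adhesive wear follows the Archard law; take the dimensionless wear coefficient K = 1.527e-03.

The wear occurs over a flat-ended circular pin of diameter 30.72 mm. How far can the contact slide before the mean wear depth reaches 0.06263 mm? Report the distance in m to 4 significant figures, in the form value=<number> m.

The computation holds exact precision — intermediate values are shown rounded — rounded just once: four significant figures.
Hardness H = 3.153 GPa = 3.153e+09 Pa.
Pin diameter d = 30.72 mm = 0.03072 m. Contact area A = π·d²/4 = π·(0.03072 m)²/4 = 7.412e-04 m².
Depth limit h_lim = 0.06263 mm = 6.263e-05 m.
Restated in SI base units: W = 64.37 N, H = 3.153e+09 Pa, K = 1.527e-03.
Permissible volume V_lim = h_lim·A = 6.263e-05 · 7.412e-04 = 4.642e-08 m³.
Life L = V_lim·H/(K·W) = 4.642e-08 · 3.153e+09 / (1.527e-03 · 64.37) = 1489 m.

value=1489 m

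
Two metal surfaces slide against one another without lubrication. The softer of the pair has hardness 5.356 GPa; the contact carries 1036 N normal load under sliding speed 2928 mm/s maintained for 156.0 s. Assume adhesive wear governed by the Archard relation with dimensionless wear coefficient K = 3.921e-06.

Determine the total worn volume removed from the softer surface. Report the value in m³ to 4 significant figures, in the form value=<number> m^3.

Printed values are rounded, and all working math runs at full float precision. Rounded once at the end, at four significant digits.
Sliding speed v = 2928 mm/s = 2.928 m/s. Sliding distance L = v·t = 2.928 m/s × 156.0 s = 456.8 m.
Hardness H = 5.356 GPa = 5.356e+09 Pa.
In SI base units, W = 1036 N, H = 5.356e+09 Pa, K = 3.921e-06.
Apply Archard: V = K·W·L/H = 3.921e-06 · 1036 · 456.8 / 5.356e+09 = 3.464e-10 m³.

value=3.464e-10 m^3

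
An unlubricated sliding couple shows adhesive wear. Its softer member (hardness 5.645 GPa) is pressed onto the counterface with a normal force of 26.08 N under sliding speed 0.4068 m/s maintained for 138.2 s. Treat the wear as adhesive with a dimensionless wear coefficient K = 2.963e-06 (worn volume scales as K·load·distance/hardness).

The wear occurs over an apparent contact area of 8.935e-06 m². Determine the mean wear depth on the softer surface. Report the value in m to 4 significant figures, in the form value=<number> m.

The intermediates are shown rounded. All arithmetic runs at full precision. Rounded just once, at four significant figures.
Convert: Distance L = v·t = 0.4068 m/s × 138.2 s = 56.22 m.
Convert: Hardness H = 5.645 GPa = 5.645e+09 Pa.
In SI base units: W = 26.08 N, H = 5.645e+09 Pa, K = 2.963e-06.
Archard volume V = K·W·L/H = 2.963e-06 · 26.08 · 56.22 / 5.645e+09 = 7.696e-13 m³.
Wear depth h = V/A = 7.696e-13 / 8.935e-06 = 8.613e-08 m.

value=8.613e-08 m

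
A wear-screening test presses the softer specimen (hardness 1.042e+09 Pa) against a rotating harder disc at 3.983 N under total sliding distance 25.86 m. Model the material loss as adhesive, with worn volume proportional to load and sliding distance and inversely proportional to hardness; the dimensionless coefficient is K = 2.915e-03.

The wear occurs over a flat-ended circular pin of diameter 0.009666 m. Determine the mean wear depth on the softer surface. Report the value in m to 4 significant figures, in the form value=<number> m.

value=3.927e-06 m

Intermediate values are shown rounded — the algebra keeps full float precision, and a lone final rounding: four significant figures.
Contact area A = π·d²/4 = π·(0.009666 m)²/4 = 7.338e-05 m².
As SI base values: W = 3.983 N, H = 1.042e+09 Pa, K = 2.915e-03.
Apply Archard: V = K·W·L/H = 2.915e-03 · 3.983 · 25.86 / 1.042e+09 = 2.881e-10 m³.
Average depth h = V/A = 2.881e-10 / 7.338e-05 = 3.927e-06 m.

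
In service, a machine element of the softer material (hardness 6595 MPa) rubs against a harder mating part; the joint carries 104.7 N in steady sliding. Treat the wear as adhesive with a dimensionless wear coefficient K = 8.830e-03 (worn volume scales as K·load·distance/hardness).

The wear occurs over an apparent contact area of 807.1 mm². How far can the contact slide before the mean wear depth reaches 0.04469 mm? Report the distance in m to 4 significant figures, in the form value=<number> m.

The computation carries full precision; intermediate values are shown rounded — one last rounding: four significant figures.
Convert: Hardness H = 6595 MPa = 6.595e+09 Pa.
Convert: Contact area A = 807.1 mm² = 8.071e-04 m².
Convert: Depth limit h_lim = 0.04469 mm = 4.469e-05 m.
Restated in SI base units: W = 104.7 N, H = 6.595e+09 Pa, K = 8.830e-03.
Permissible volume V_lim = h_lim·A = 4.469e-05 · 8.071e-04 = 3.607e-08 m³.
Thus life L = V_lim·H/(K·W) = 3.607e-08 · 6.595e+09 / (8.830e-03 · 104.7) = 257.3 m.

value=257.3 m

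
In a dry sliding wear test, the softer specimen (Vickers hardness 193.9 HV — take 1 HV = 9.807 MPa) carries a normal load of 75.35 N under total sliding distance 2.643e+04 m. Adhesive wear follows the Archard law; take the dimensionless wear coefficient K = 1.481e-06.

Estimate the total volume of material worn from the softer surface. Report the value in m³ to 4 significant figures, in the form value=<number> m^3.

Each operation keeps full precision; the intermediates are displayed rounded. Rounded just once: four significant figures.
Convert: Hardness H = 193.9 HV × 9.807 MPa/HV = 1902 MPa = 1.902e+09 Pa.
Expressed in SI base units: W = 75.35 N, H = 1.902e+09 Pa, K = 1.481e-06.
Volume removed: V = K·W·L/H = 1.481e-06 · 75.35 · 2.643e+04 / 1.902e+09 = 1.551e-09 m³.

value=1.551e-09 m^3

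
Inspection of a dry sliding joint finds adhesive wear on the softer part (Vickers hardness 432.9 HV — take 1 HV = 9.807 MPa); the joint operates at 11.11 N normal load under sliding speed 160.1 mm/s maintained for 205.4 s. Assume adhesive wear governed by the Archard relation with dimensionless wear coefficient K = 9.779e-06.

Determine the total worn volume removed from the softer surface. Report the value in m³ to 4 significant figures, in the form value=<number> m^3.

All arithmetic maintains exact precision. Intermediate values are printed rounded — a lone final rounding to four significant figures.
Sliding speed v = 160.1 mm/s = 0.1601 m/s. Distance covered L = v·t = 0.1601 m/s × 205.4 s = 32.88 m.
Hardness H = 432.9 HV × 9.807 MPa/HV = 4245 MPa = 4.245e+09 Pa.
As SI base values: W = 11.11 N, H = 4.245e+09 Pa, K = 9.779e-06.
Wear volume V = K·W·L/H = 9.779e-06 · 11.11 · 32.88 / 4.245e+09 = 8.415e-13 m³.

value=8.415e-13 m^3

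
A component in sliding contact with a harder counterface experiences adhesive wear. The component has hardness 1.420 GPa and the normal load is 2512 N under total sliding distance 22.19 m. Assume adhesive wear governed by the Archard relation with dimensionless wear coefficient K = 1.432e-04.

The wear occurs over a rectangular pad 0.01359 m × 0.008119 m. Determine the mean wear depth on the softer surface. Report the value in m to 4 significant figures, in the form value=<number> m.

value=5.095e-05 m

The intermediates are shown rounded — the algebra keeps full precision. Rounded once at the end, at four significant figures.
Convert: Hardness H = 1.420 GPa = 1.420e+09 Pa.
Convert: Contact area A = 0.01359 m × 0.008119 m = 1.103e-04 m².
Collected in SI base units: W = 2512 N, H = 1.420e+09 Pa, K = 1.432e-04.
Worn volume V = K·W·L/H = 1.432e-04 · 2512 · 22.19 / 1.420e+09 = 5.621e-09 m³.
Wear depth h = V/A = 5.621e-09 / 1.103e-04 = 5.095e-05 m.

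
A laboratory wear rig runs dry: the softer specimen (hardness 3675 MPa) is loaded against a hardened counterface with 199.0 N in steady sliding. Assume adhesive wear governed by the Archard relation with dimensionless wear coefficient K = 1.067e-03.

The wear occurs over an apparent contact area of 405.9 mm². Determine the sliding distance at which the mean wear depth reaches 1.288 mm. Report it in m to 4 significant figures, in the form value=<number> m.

The algebra holds full precision. Intermediate values are printed rounded. Rounded once at the end, at four significant figures.
Convert: Hardness H = 3675 MPa = 3.675e+09 Pa.
Convert: Contact area A = 405.9 mm² = 4.059e-04 m².
Convert: Depth limit h_lim = 1.288 mm = 0.001288 m.
Restated in SI base units: W = 199.0 N, H = 3.675e+09 Pa, K = 1.067e-03.
At the depth limit, V_lim = h_lim·A = 0.001288 · 4.059e-04 = 5.228e-07 m³.
Life L = V_lim·H/(K·W) = 5.228e-07 · 3.675e+09 / (1.067e-03 · 199.0) = 9048 m.

value=9048 m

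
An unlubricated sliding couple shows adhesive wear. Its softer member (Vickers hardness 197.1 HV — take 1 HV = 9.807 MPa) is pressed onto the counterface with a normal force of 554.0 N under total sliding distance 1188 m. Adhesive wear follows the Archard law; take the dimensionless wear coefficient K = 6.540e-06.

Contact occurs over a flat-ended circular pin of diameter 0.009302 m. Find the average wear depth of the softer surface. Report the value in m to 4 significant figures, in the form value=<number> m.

Every step maintains exact precision, and intermediates are displayed rounded — a lone final rounding: four significant digits.
Hardness H = 197.1 HV × 9.807 MPa/HV = 1933 MPa = 1.933e+09 Pa.
Contact area A = π·d²/4 = π·(0.009302 m)²/4 = 6.796e-05 m².
Restated in SI base units: W = 554.0 N, H = 1.933e+09 Pa, K = 6.540e-06.
Volume removed: V = K·W·L/H = 6.540e-06 · 554.0 · 1188 / 1.933e+09 = 2.227e-09 m³.
Depth of wear h = V/A = 2.227e-09 / 6.796e-05 = 3.277e-05 m.

value=3.277e-05 m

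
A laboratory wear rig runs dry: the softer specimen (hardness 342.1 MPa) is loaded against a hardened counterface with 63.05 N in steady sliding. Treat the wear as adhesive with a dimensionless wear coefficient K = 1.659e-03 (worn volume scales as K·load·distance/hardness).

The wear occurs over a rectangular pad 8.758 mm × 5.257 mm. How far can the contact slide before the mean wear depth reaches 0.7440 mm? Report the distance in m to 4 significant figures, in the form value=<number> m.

The algebra carries full precision; intermediate values are printed rounded, and rounded just once: 4 significant figures.
Hardness H = 342.1 MPa = 3.421e+08 Pa.
Pad sides 8.758 mm × 5.257 mm = 0.008758 m × 0.005257 m. Contact area A = 0.008758 m × 0.005257 m = 4.604e-05 m².
Depth limit h_lim = 0.7440 mm = 7.440e-04 m.
Expressed in SI base units: W = 63.05 N, H = 3.421e+08 Pa, K = 1.659e-03.
At the depth limit, V_lim = h_lim·A = 7.440e-04 · 4.604e-05 = 3.425e-08 m³.
Sliding life L = V_lim·H/(K·W) = 3.425e-08 · 3.421e+08 / (1.659e-03 · 63.05) = 112.0 m.

value=112.0 m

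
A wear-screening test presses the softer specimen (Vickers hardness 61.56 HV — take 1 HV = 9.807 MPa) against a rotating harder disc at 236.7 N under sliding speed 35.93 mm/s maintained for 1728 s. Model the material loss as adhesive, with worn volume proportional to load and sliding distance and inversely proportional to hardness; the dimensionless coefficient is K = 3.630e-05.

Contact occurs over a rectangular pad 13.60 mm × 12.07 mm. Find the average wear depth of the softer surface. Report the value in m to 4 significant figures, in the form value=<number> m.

The intermediates are displayed rounded. Each operation runs at full precision — rounded once at the end, at four significant figures.
Sliding speed v = 35.93 mm/s = 0.03593 m/s. The distance L = v·t = 0.03593 m/s × 1728 s = 62.09 m.
Hardness H = 61.56 HV × 9.807 MPa/HV = 603.7 MPa = 6.037e+08 Pa.
Pad sides 13.60 mm × 12.07 mm = 0.01360 m × 0.01207 m. Contact area A = 0.01360 m × 0.01207 m = 1.642e-04 m².
Working in SI base units: W = 236.7 N, H = 6.037e+08 Pa, K = 3.630e-05.
Volume removed: V = K·W·L/H = 3.630e-05 · 236.7 · 62.09 / 6.037e+08 = 8.836e-10 m³.
Depth h = V/A = 8.836e-10 / 1.642e-04 = 5.383e-06 m.

value=5.383e-06 m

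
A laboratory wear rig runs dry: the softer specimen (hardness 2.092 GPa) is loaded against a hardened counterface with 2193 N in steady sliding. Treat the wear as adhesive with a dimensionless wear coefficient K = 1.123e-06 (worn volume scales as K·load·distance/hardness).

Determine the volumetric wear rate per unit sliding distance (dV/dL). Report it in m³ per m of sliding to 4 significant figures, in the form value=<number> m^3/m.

value=1.177e-12 m^3/m

Intermediates are displayed rounded; each operation keeps full float precision. Rounded once at the end, at 4 significant figures.
Convert: Hardness H = 2.092 GPa = 2.092e+09 Pa.
In SI base units: W = 2193 N, H = 2.092e+09 Pa, K = 1.123e-06.
Wear rate dV/dL = K·W/H: 1.123e-06 · 2193 / 2.092e+09 = 1.177e-12 m³/m.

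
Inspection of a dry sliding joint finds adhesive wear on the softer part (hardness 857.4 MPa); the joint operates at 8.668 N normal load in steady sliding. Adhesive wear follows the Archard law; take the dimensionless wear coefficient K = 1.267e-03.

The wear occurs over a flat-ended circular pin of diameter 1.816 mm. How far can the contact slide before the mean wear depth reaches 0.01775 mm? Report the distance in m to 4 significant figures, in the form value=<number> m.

value=3.589 m

The algebra holds full precision. Shown intermediates are rounded; a lone final rounding, at four significant figures.
Hardness H = 857.4 MPa = 8.574e+08 Pa.
Pin diameter d = 1.816 mm = 0.001816 m. Contact area A = π·d²/4 = π·(0.001816 m)²/4 = 2.590e-06 m².
Depth limit h_lim = 0.01775 mm = 1.775e-05 m.
Collected in SI base units: W = 8.668 N, H = 8.574e+08 Pa, K = 1.267e-03.
Allowed volume V_lim = h_lim·A = 1.775e-05 · 2.590e-06 = 4.597e-11 m³.
Inverting, life L = V_lim·H/(K·W) = 4.597e-11 · 8.574e+08 / (1.267e-03 · 8.668) = 3.589 m.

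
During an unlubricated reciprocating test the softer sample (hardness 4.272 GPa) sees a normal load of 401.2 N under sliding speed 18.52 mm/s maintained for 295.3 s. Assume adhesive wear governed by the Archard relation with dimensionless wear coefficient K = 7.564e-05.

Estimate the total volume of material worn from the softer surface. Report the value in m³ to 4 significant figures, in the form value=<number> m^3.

value=3.885e-11 m^3

Intermediates are displayed rounded; the computation holds full precision — a single final rounding to four significant figures.
Convert: Sliding speed v = 18.52 mm/s = 0.01852 m/s. Distance L = v·t = 0.01852 m/s × 295.3 s = 5.469 m.
Convert: Hardness H = 4.272 GPa = 4.272e+09 Pa.
Restated in SI base units: W = 401.2 N, H = 4.272e+09 Pa, K = 7.564e-05.
Volume removed: V = K·W·L/H = 7.564e-05 · 401.2 · 5.469 / 4.272e+09 = 3.885e-11 m³.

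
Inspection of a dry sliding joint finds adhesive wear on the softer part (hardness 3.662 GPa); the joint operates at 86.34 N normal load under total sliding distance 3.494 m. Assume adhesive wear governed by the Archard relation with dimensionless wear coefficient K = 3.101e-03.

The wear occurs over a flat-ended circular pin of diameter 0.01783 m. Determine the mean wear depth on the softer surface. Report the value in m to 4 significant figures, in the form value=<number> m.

Every step runs at exact precision; intermediates are printed rounded. Rounded once at the end: four significant digits.
Convert: Hardness H = 3.662 GPa = 3.662e+09 Pa.
Convert: Contact area A = π·d²/4 = π·(0.01783 m)²/4 = 2.497e-04 m².
In SI base units, W = 86.34 N, H = 3.662e+09 Pa, K = 3.101e-03.
Volume removed: V = K·W·L/H = 3.101e-03 · 86.34 · 3.494 / 3.662e+09 = 2.555e-10 m³.
Depth h = V/A = 2.555e-10 / 2.497e-04 = 1.023e-06 m.

value=1.023e-06 m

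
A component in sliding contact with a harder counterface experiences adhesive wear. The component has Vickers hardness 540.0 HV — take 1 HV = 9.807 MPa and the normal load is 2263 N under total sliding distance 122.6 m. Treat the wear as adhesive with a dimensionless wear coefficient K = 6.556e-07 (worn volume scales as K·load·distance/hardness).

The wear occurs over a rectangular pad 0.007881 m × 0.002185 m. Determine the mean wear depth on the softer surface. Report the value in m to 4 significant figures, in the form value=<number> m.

The computation keeps full precision — intermediates are printed rounded, and rounded once at the end to four significant digits.
Hardness H = 540.0 HV × 9.807 MPa/HV = 5296 MPa = 5.296e+09 Pa.
Contact area A = 0.007881 m × 0.002185 m = 1.722e-05 m².
Restated in SI base units: W = 2263 N, H = 5.296e+09 Pa, K = 6.556e-07.
Wear volume V = K·W·L/H = 6.556e-07 · 2263 · 122.6 / 5.296e+09 = 3.435e-11 m³.
Depth of wear h = V/A = 3.435e-11 / 1.722e-05 = 1.995e-06 m.

value=1.995e-06 m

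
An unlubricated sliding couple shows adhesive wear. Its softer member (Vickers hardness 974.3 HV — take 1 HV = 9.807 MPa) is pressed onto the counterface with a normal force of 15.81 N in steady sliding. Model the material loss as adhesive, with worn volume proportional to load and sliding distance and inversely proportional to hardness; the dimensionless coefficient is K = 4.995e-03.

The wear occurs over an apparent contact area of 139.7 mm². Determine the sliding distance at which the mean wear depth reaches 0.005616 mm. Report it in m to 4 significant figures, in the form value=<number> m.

value=94.93 m

Every step runs at exact precision — the intermediates are shown rounded; rounded once at the end, at four significant digits.
Convert: Hardness H = 974.3 HV × 9.807 MPa/HV = 9555 MPa = 9.555e+09 Pa.
Convert: Contact area A = 139.7 mm² = 1.397e-04 m².
Convert: Depth limit h_lim = 0.005616 mm = 5.616e-06 m.
Collected in SI base units: W = 15.81 N, H = 9.555e+09 Pa, K = 4.995e-03.
Volume at the limit: V_lim = h_lim·A = 5.616e-06 · 1.397e-04 = 7.846e-10 m³.
Sliding life L = V_lim·H/(K·W) = 7.846e-10 · 9.555e+09 / (4.995e-03 · 15.81) = 94.93 m.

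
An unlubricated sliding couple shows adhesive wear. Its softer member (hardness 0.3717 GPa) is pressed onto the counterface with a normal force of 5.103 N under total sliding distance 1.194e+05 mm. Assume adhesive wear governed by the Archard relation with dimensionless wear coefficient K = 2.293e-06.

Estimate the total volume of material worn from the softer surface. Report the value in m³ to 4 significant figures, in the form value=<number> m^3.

value=3.759e-12 m^3

The intermediates appear rounded. The algebra keeps full float precision, and one final rounding to four significant digits.
Convert: Distance covered L = 1.194e+05 mm = 119.4 m.
Convert: Hardness H = 0.3717 GPa = 3.717e+08 Pa.
In SI base units: W = 5.103 N, H = 3.717e+08 Pa, K = 2.293e-06.
Archard volume V = K·W·L/H = 2.293e-06 · 5.103 · 119.4 / 3.717e+08 = 3.759e-12 m³.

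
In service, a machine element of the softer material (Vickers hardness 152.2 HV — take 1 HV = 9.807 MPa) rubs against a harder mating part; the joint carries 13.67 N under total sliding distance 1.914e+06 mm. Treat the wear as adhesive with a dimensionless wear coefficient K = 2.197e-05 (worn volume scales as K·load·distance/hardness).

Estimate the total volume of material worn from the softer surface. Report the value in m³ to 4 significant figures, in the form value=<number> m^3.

value=3.851e-10 m^3

Intermediates are printed rounded, and all arithmetic carries full precision, and a single final rounding, at 4 significant figures.
Distance covered L = 1.914e+06 mm = 1914 m.
Hardness H = 152.2 HV × 9.807 MPa/HV = 1493 MPa = 1.493e+09 Pa.
In SI base units, W = 13.67 N, H = 1.493e+09 Pa, K = 2.197e-05.
By Archard's law, V = K·W·L/H = 2.197e-05 · 13.67 · 1914 / 1.493e+09 = 3.851e-10 m³.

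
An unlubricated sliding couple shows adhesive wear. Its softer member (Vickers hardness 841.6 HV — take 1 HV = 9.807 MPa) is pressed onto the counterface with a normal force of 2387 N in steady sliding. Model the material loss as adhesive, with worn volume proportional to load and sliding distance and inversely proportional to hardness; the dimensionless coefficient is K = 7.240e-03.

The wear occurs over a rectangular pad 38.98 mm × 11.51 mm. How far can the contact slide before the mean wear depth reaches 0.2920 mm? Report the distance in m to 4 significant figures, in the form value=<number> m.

value=62.57 m

The computation keeps full precision — the intermediates are printed rounded, and a lone final rounding: four significant figures.
Convert: Hardness H = 841.6 HV × 9.807 MPa/HV = 8254 MPa = 8.254e+09 Pa.
Convert: Pad sides 38.98 mm × 11.51 mm = 0.03898 m × 0.01151 m. Contact area A = 0.03898 m × 0.01151 m = 4.487e-04 m².
Convert: Depth limit h_lim = 0.2920 mm = 2.920e-04 m.
In SI base units: W = 2387 N, H = 8.254e+09 Pa, K = 7.240e-03.
Permissible volume V_lim = h_lim·A = 2.920e-04 · 4.487e-04 = 1.310e-07 m³.
Thus life L = V_lim·H/(K·W) = 1.310e-07 · 8.254e+09 / (7.240e-03 · 2387) = 62.57 m.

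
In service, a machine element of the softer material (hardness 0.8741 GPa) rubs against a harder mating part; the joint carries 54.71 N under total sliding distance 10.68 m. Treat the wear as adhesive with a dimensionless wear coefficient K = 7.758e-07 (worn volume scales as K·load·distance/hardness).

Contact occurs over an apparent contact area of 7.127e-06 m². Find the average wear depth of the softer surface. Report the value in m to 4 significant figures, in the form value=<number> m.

value=7.276e-08 m

The intermediates are shown rounded. All working math holds exact precision — one final rounding: 4 significant digits.
Convert: Hardness H = 0.8741 GPa = 8.741e+08 Pa.
SI base units throughout: W = 54.71 N, H = 8.741e+08 Pa, K = 7.758e-07.
Archard volume V = K·W·L/H = 7.758e-07 · 54.71 · 10.68 / 8.741e+08 = 5.186e-13 m³.
Average depth h = V/A = 5.186e-13 / 7.127e-06 = 7.276e-08 m.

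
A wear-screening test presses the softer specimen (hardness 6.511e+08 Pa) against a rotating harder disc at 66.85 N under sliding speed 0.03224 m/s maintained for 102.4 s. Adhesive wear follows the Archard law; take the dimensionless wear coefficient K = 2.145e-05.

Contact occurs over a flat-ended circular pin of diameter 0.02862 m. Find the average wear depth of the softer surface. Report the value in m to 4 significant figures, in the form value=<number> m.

value=1.130e-08 m

The intermediates appear rounded — all working math holds exact precision; a single final rounding to 4 significant figures.
Distance covered L = v·t = 0.03224 m/s × 102.4 s = 3.301 m.
Contact area A = π·d²/4 = π·(0.02862 m)²/4 = 6.433e-04 m².
As SI base values: W = 66.85 N, H = 6.511e+08 Pa, K = 2.145e-05.
Archard volume V = K·W·L/H = 2.145e-05 · 66.85 · 3.301 / 6.511e+08 = 7.271e-12 m³.
Average depth h = V/A = 7.271e-12 / 6.433e-04 = 1.130e-08 m.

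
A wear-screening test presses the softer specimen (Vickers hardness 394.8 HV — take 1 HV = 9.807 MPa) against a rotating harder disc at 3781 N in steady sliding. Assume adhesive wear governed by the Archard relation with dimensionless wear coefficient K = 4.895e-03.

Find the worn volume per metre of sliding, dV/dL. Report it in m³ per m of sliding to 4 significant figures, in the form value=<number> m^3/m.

value=4.780e-09 m^3/m

Intermediates appear rounded, and each operation carries full float precision. Rounded just once: 4 significant digits.
Hardness H = 394.8 HV × 9.807 MPa/HV = 3872 MPa = 3.872e+09 Pa.
Restated in SI base units: W = 3781 N, H = 3.872e+09 Pa, K = 4.895e-03.
Wear rate dV/dL = K·W/H, so: 4.895e-03 · 3781 / 3.872e+09 = 4.780e-09 m³/m.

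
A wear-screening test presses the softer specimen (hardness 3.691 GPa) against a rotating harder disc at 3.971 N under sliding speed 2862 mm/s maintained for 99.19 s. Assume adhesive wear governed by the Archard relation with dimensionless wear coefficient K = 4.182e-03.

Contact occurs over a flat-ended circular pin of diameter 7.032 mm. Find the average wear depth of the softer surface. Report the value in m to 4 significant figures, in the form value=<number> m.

Each operation holds full float precision — the intermediates are shown rounded — rounded once at the end, at 4 significant digits.
Convert: Sliding speed v = 2862 mm/s = 2.862 m/s. Distance L = v·t = 2.862 m/s × 99.19 s = 283.9 m.
Convert: Hardness H = 3.691 GPa = 3.691e+09 Pa.
Convert: Pin diameter d = 7.032 mm = 0.007032 m. Contact area A = π·d²/4 = π·(0.007032 m)²/4 = 3.884e-05 m².
As SI base values: W = 3.971 N, H = 3.691e+09 Pa, K = 4.182e-03.
Worn volume V = K·W·L/H = 4.182e-03 · 3.971 · 283.9 / 3.691e+09 = 1.277e-09 m³.
Depth h = V/A = 1.277e-09 / 3.884e-05 = 3.289e-05 m.

value=3.289e-05 m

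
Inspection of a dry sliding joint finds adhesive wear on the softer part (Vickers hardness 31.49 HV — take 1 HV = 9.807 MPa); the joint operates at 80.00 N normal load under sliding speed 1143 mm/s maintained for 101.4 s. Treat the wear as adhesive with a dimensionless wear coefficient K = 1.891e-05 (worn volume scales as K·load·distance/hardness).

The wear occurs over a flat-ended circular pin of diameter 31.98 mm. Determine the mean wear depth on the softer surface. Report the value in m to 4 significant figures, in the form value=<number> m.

value=7.068e-07 m

Intermediates appear rounded — the algebra maintains full precision — rounded just once, at four significant figures.
Sliding speed v = 1143 mm/s = 1.143 m/s. Sliding distance L = v·t = 1.143 m/s × 101.4 s = 115.9 m.
Hardness H = 31.49 HV × 9.807 MPa/HV = 308.8 MPa = 3.088e+08 Pa.
Pin diameter d = 31.98 mm = 0.03198 m. Contact area A = π·d²/4 = π·(0.03198 m)²/4 = 8.032e-04 m².
Expressed in SI base units: W = 80.00 N, H = 3.088e+08 Pa, K = 1.891e-05.
Apply Archard: V = K·W·L/H = 1.891e-05 · 80.00 · 115.9 / 3.088e+08 = 5.677e-10 m³.
Depth h = V/A = 5.677e-10 / 8.032e-04 = 7.068e-07 m.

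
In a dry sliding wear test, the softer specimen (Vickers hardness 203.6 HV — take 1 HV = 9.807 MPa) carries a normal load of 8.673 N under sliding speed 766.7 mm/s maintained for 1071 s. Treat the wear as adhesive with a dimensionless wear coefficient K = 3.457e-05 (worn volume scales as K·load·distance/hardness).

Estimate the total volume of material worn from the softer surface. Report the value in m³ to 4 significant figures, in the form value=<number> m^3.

Intermediate values are shown rounded — the algebra carries full float precision; a lone final rounding to 4 significant figures.
Sliding speed v = 766.7 mm/s = 0.7667 m/s. Distance L = v·t = 0.7667 m/s × 1071 s = 821.1 m.
Hardness H = 203.6 HV × 9.807 MPa/HV = 1997 MPa = 1.997e+09 Pa.
SI base units throughout: W = 8.673 N, H = 1.997e+09 Pa, K = 3.457e-05.
Worn volume V = K·W·L/H = 3.457e-05 · 8.673 · 821.1 / 1.997e+09 = 1.233e-10 m³.

value=1.233e-10 m^3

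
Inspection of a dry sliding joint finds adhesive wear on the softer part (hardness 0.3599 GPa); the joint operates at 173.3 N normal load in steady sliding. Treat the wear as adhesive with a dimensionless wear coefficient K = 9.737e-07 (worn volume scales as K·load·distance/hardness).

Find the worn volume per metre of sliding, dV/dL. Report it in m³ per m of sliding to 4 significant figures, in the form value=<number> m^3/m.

value=4.689e-13 m^3/m

Each operation keeps full float precision. Shown intermediates are rounded, and rounded once at the end: 4 significant digits.
Hardness H = 0.3599 GPa = 3.599e+08 Pa.
In SI base units: W = 173.3 N, H = 3.599e+08 Pa, K = 9.737e-07.
Sliding wear rate dV/dL = K·W/H, so: 9.737e-07 · 173.3 / 3.599e+08 = 4.689e-13 m³/m.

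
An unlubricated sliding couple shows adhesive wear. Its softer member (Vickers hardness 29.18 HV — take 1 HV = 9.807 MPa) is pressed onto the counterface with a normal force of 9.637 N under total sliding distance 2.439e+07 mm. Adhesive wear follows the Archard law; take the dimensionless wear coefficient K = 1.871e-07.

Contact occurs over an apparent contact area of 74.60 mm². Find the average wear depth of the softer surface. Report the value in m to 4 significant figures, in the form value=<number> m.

Intermediate values are displayed rounded; every step keeps full precision — a single final rounding, at 4 significant digits.
Convert: Total distance L = 2.439e+07 mm = 2.439e+04 m.
Convert: Hardness H = 29.18 HV × 9.807 MPa/HV = 286.2 MPa = 2.862e+08 Pa.
Convert: Contact area A = 74.60 mm² = 7.460e-05 m².
Collected in SI base units: W = 9.637 N, H = 2.862e+08 Pa, K = 1.871e-07.
Worn volume V = K·W·L/H = 1.871e-07 · 9.637 · 2.439e+04 / 2.862e+08 = 1.537e-10 m³.
Mean depth h = V/A = 1.537e-10 / 7.460e-05 = 2.060e-06 m.

value=2.060e-06 m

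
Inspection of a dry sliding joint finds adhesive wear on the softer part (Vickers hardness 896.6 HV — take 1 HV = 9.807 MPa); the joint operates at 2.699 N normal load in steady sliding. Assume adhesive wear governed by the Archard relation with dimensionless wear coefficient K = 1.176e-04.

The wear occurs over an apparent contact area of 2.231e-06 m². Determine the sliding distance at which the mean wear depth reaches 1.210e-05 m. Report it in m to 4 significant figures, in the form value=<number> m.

Printed values are rounded. All arithmetic maintains exact precision, and rounded just once, at four significant figures.
Hardness H = 896.6 HV × 9.807 MPa/HV = 8793 MPa = 8.793e+09 Pa.
Restated in SI base units: W = 2.699 N, H = 8.793e+09 Pa, K = 1.176e-04.
Wearable volume V_lim = h_lim·A = 1.210e-05 · 2.231e-06 = 2.700e-11 m³.
Inverting, life L = V_lim·H/(K·W) = 2.700e-11 · 8.793e+09 / (1.176e-04 · 2.699) = 747.8 m.

value=747.8 m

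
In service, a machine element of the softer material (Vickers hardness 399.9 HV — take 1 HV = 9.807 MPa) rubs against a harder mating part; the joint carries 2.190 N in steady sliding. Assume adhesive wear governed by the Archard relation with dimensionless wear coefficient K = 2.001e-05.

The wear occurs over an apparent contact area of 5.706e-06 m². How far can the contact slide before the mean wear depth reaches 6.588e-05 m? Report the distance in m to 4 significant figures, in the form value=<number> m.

All arithmetic keeps full float precision — quoted intermediates are rounded, and rounded once at the end to 4 significant digits.
Convert: Hardness H = 399.9 HV × 9.807 MPa/HV = 3922 MPa = 3.922e+09 Pa.
In SI base units: W = 2.190 N, H = 3.922e+09 Pa, K = 2.001e-05.
Permissible volume V_lim = h_lim·A = 6.588e-05 · 5.706e-06 = 3.759e-10 m³.
Inverting, life L = V_lim·H/(K·W) = 3.759e-10 · 3.922e+09 / (2.001e-05 · 2.190) = 3.364e+04 m.

value=3.364e+04 m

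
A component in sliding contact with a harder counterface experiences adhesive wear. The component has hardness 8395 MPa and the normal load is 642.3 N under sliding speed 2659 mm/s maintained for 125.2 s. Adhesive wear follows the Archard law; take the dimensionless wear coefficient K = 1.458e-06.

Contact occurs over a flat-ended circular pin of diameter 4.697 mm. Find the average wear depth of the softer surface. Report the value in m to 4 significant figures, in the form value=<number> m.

Printed values are rounded — all arithmetic keeps exact precision, and a lone final rounding, at 4 significant digits.
Sliding speed v = 2659 mm/s = 2.659 m/s. Distance covered L = v·t = 2.659 m/s × 125.2 s = 332.9 m.
Hardness H = 8395 MPa = 8.395e+09 Pa.
Pin diameter d = 4.697 mm = 0.004697 m. Contact area A = π·d²/4 = π·(0.004697 m)²/4 = 1.733e-05 m².
Working in SI base units: W = 642.3 N, H = 8.395e+09 Pa, K = 1.458e-06.
Volume removed: V = K·W·L/H = 1.458e-06 · 642.3 · 332.9 / 8.395e+09 = 3.714e-11 m³.
Mean depth h = V/A = 3.714e-11 / 1.733e-05 = 2.143e-06 m.

value=2.143e-06 m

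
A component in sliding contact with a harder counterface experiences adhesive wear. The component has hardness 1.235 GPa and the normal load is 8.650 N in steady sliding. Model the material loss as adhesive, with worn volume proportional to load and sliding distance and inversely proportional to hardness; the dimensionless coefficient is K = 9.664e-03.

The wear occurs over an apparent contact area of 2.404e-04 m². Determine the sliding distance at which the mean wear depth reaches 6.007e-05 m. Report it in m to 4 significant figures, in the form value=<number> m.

value=213.3 m

The algebra carries exact precision. Intermediates are printed rounded, and a lone final rounding, at four significant digits.
Convert: Hardness H = 1.235 GPa = 1.235e+09 Pa.
SI base units throughout: W = 8.650 N, H = 1.235e+09 Pa, K = 9.664e-03.
Limit volume V_lim = h_lim·A = 6.007e-05 · 2.404e-04 = 1.444e-08 m³.
So the life L = V_lim·H/(K·W) = 1.444e-08 · 1.235e+09 / (9.664e-03 · 8.650) = 213.3 m.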